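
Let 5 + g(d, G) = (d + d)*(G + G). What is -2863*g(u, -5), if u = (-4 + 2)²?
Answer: 243355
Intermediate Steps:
u = 4 (u = (-2)² = 4)
g(d, G) = -5 + 4*G*d (g(d, G) = -5 + (d + d)*(G + G) = -5 + (2*d)*(2*G) = -5 + 4*G*d)
-2863*g(u, -5) = -2863*(-5 + 4*(-5)*4) = -2863*(-5 - 80) = -2863*(-85) = 243355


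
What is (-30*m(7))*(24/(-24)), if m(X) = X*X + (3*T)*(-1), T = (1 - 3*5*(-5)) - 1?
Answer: -5280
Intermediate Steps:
T = 75 (T = (1 - 15*(-5)) - 1 = (1 + 75) - 1 = 76 - 1 = 75)
m(X) = -225 + X**2 (m(X) = X*X + (3*75)*(-1) = X**2 + 225*(-1) = X**2 - 225 = -225 + X**2)
(-30*m(7))*(24/(-24)) = (-30*(-225 + 7**2))*(24/(-24)) = (-30*(-225 + 49))*(24*(-1/24)) = -30*(-176)*(-1) = 5280*(-1) = -5280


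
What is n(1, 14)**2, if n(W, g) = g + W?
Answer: 225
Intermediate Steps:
n(W, g) = W + g
n(1, 14)**2 = (1 + 14)**2 = 15**2 = 225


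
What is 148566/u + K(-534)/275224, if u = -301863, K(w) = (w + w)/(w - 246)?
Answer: -885917835051/1800065416760 ≈ -0.49216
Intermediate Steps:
K(w) = 2*w/(-246 + w) (K(w) = (2*w)/(-246 + w) = 2*w/(-246 + w))
148566/u + K(-534)/275224 = 148566/(-301863) + (2*(-534)/(-246 - 534))/275224 = 148566*(-1/301863) + (2*(-534)/(-780))*(1/275224) = -49522/100621 + (2*(-534)*(-1/780))*(1/275224) = -49522/100621 + (89/65)*(1/275224) = -49522/100621 + 89/17889560 = -885917835051/1800065416760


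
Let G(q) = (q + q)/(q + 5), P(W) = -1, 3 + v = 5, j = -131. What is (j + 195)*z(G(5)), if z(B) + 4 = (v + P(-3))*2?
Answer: -128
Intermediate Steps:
v = 2 (v = -3 + 5 = 2)
G(q) = 2*q/(5 + q) (G(q) = (2*q)/(5 + q) = 2*q/(5 + q))
z(B) = -2 (z(B) = -4 + (2 - 1)*2 = -4 + 1*2 = -4 + 2 = -2)
(j + 195)*z(G(5)) = (-131 + 195)*(-2) = 64*(-2) = -128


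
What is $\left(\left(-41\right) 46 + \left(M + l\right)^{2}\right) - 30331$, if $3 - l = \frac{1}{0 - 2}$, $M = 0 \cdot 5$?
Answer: $- \frac{128819}{4} \approx -32205.0$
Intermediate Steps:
$M = 0$
$l = \frac{7}{2}$ ($l = 3 - \frac{1}{0 - 2} = 3 - \frac{1}{-2} = 3 - - \frac{1}{2} = 3 + \frac{1}{2} = \frac{7}{2} \approx 3.5$)
$\left(\left(-41\right) 46 + \left(M + l\right)^{2}\right) - 30331 = \left(\left(-41\right) 46 + \left(0 + \frac{7}{2}\right)^{2}\right) - 30331 = \left(-1886 + \left(\frac{7}{2}\right)^{2}\right) - 30331 = \left(-1886 + \frac{49}{4}\right) - 30331 = - \frac{7495}{4} - 30331 = - \frac{128819}{4}$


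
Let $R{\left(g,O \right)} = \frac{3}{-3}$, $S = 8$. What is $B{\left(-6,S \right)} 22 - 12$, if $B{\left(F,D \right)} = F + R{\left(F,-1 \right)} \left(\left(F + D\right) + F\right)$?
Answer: $-56$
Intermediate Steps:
$R{\left(g,O \right)} = -1$ ($R{\left(g,O \right)} = 3 \left(- \frac{1}{3}\right) = -1$)
$B{\left(F,D \right)} = - D - F$ ($B{\left(F,D \right)} = F - \left(\left(F + D\right) + F\right) = F - \left(\left(D + F\right) + F\right) = F - \left(D + 2 F\right) = - D - F$)
$B{\left(-6,S \right)} 22 - 12 = \left(\left(-1\right) 8 - -6\right) 22 - 12 = \left(-8 + 6\right) 22 - 12 = \left(-2\right) 22 - 12 = -44 - 12 = -56$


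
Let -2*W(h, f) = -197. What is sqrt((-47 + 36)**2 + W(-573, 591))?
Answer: sqrt(878)/2 ≈ 14.816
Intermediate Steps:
W(h, f) = 197/2 (W(h, f) = -1/2*(-197) = 197/2)
sqrt((-47 + 36)**2 + W(-573, 591)) = sqrt((-47 + 36)**2 + 197/2) = sqrt((-11)**2 + 197/2) = sqrt(121 + 197/2) = sqrt(439/2) = sqrt(878)/2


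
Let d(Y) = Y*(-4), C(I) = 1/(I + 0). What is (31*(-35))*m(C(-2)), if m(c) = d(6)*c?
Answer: -13020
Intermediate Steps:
C(I) = 1/I
d(Y) = -4*Y
m(c) = -24*c (m(c) = (-4*6)*c = -24*c)
(31*(-35))*m(C(-2)) = (31*(-35))*(-24/(-2)) = -(-26040)*(-1)/2 = -1085*12 = -13020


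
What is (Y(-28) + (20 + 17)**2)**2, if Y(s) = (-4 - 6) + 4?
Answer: 1857769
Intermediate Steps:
Y(s) = -6 (Y(s) = -10 + 4 = -6)
(Y(-28) + (20 + 17)**2)**2 = (-6 + (20 + 17)**2)**2 = (-6 + 37**2)**2 = (-6 + 1369)**2 = 1363**2 = 1857769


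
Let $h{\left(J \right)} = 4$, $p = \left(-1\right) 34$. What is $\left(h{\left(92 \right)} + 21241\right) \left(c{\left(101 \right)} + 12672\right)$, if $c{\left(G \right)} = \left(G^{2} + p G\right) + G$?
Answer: $415127300$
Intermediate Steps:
$p = -34$
$c{\left(G \right)} = G^{2} - 33 G$ ($c{\left(G \right)} = \left(G^{2} - 34 G\right) + G = G^{2} - 33 G$)
$\left(h{\left(92 \right)} + 21241\right) \left(c{\left(101 \right)} + 12672\right) = \left(4 + 21241\right) \left(101 \left(-33 + 101\right) + 12672\right) = 21245 \left(101 \cdot 68 + 12672\right) = 21245 \left(6868 + 12672\right) = 21245 \cdot 19540 = 415127300$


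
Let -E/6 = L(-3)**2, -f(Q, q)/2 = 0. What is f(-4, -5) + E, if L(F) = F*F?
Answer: -486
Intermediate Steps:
L(F) = F**2
f(Q, q) = 0 (f(Q, q) = -2*0 = 0)
E = -486 (E = -6*((-3)**2)**2 = -6*9**2 = -6*81 = -486)
f(-4, -5) + E = 0 - 486 = -486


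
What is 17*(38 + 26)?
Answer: 1088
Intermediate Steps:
17*(38 + 26) = 17*64 = 1088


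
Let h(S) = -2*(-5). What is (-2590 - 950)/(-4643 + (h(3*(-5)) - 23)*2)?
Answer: 3540/4669 ≈ 0.75819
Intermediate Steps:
h(S) = 10
(-2590 - 950)/(-4643 + (h(3*(-5)) - 23)*2) = (-2590 - 950)/(-4643 + (10 - 23)*2) = -3540/(-4643 - 13*2) = -3540/(-4643 - 26) = -3540/(-4669) = -3540*(-1/4669) = 3540/4669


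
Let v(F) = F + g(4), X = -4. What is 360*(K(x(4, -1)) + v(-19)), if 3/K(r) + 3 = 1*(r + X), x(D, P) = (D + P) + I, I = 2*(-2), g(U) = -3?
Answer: -8055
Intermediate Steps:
v(F) = -3 + F (v(F) = F - 3 = -3 + F)
I = -4
x(D, P) = -4 + D + P (x(D, P) = (D + P) - 4 = -4 + D + P)
K(r) = 3/(-7 + r) (K(r) = 3/(-3 + 1*(r - 4)) = 3/(-3 + 1*(-4 + r)) = 3/(-3 + (-4 + r)) = 3/(-7 + r))
360*(K(x(4, -1)) + v(-19)) = 360*(3/(-7 + (-4 + 4 - 1)) + (-3 - 19)) = 360*(3/(-7 - 1) - 22) = 360*(3/(-8) - 22) = 360*(3*(-⅛) - 22) = 360*(-3/8 - 22) = 360*(-179/8) = -8055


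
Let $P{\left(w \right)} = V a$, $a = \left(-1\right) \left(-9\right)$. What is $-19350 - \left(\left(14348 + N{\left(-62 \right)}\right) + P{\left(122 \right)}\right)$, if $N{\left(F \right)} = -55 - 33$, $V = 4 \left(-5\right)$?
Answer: $-33430$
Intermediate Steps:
$V = -20$
$a = 9$
$N{\left(F \right)} = -88$
$P{\left(w \right)} = -180$ ($P{\left(w \right)} = \left(-20\right) 9 = -180$)
$-19350 - \left(\left(14348 + N{\left(-62 \right)}\right) + P{\left(122 \right)}\right) = -19350 - \left(\left(14348 - 88\right) - 180\right) = -19350 - \left(14260 - 180\right) = -19350 - 14080 = -33430$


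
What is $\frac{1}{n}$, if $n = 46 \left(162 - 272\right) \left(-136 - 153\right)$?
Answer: $\frac{1}{1462340} \approx 6.8384 \cdot 10^{-7}$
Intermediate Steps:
$n = 1462340$ ($n = 46 \left(\left(-110\right) \left(-289\right)\right) = 46 \cdot 31790 = 1462340$)
$\frac{1}{n} = \frac{1}{1462340}$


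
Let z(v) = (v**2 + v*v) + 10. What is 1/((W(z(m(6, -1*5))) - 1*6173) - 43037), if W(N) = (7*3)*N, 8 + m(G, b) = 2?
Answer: -1/47488 ≈ -2.1058e-5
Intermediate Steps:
m(G, b) = -6 (m(G, b) = -8 + 2 = -6)
z(v) = 10 + 2*v**2 (z(v) = (v**2 + v**2) + 10 = 2*v**2 + 10 = 10 + 2*v**2)
W(N) = 21*N
1/((W(z(m(6, -1*5))) - 1*6173) - 43037) = 1/((21*(10 + 2*(-6)**2) - 1*6173) - 43037) = 1/((21*(10 + 2*36) - 6173) - 43037) = 1/((21*(10 + 72) - 6173) - 43037) = 1/((21*82 - 6173) - 43037) = 1/((1722 - 6173) - 43037) = 1/(-4451 - 43037) = 1/(-47488) = -1/47488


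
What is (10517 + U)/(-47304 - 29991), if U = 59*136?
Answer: -18541/77295 ≈ -0.23987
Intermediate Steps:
U = 8024
(10517 + U)/(-47304 - 29991) = (10517 + 8024)/(-47304 - 29991) = 18541/(-77295) = 18541*(-1/77295) = -18541/77295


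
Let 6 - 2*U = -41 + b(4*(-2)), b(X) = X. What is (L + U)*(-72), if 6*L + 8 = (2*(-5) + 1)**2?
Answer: -2856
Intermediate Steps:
L = 73/6 (L = -4/3 + (2*(-5) + 1)**2/6 = -4/3 + (-10 + 1)**2/6 = -4/3 + (1/6)*(-9)**2 = -4/3 + (1/6)*81 = -4/3 + 27/2 = 73/6 ≈ 12.167)
U = 55/2 (U = 3 - (-41 + 4*(-2))/2 = 3 - (-41 - 8)/2 = 3 - 1/2*(-49) = 3 + 49/2 = 55/2 ≈ 27.500)
(L + U)*(-72) = (73/6 + 55/2)*(-72) = (119/3)*(-72) = -2856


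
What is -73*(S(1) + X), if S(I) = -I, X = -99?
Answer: 7300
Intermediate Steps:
-73*(S(1) + X) = -73*(-1*1 - 99) = -73*(-1 - 99) = -73*(-100) = 7300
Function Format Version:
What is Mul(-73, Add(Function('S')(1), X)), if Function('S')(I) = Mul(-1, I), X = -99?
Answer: 7300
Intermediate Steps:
Mul(-73, Add(Function('S')(1), X)) = Mul(-73, Add(Mul(-1, 1), -99)) = Mul(-73, Add(-1, -99)) = Mul(-73, -100) = 7300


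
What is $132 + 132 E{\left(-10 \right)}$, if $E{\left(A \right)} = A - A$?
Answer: $132$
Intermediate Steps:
$E{\left(A \right)} = 0$
$132 + 132 E{\left(-10 \right)} = 132 + 132 \cdot 0 = 132 + 0 = 132$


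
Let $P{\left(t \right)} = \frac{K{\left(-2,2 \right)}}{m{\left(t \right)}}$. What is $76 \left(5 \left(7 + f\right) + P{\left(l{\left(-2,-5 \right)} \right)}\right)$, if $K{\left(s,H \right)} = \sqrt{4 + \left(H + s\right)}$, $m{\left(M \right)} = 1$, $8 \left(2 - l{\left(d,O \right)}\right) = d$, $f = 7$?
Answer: $5472$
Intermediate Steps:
$l{\left(d,O \right)} = 2 - \frac{d}{8}$
$K{\left(s,H \right)} = \sqrt{4 + H + s}$
$P{\left(t \right)} = 2$ ($P{\left(t \right)} = \frac{\sqrt{4 + 2 - 2}}{1} = \sqrt{4} \cdot 1 = 2 \cdot 1 = 2$)
$76 \left(5 \left(7 + f\right) + P{\left(l{\left(-2,-5 \right)} \right)}\right) = 76 \left(5 \left(7 + 7\right) + 2\right) = 76 \left(5 \cdot 14 + 2\right) = 76 \left(70 + 2\right) = 76 \cdot 72 = 5472$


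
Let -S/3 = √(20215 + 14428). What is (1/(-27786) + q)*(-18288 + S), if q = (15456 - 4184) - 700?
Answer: -895360945368/4631 - 2056275137*√707/9262 ≈ -1.9924e+8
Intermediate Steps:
q = 10572 (q = 11272 - 700 = 10572)
S = -21*√707 (S = -3*√(20215 + 14428) = -21*√707 ≈ -558.38)
(1/(-27786) + q)*(-18288 + S) = (1/(-27786) + 10572)*(-18288 - 21*√707) = (-1/27786 + 10572)*(-18288 - 21*√707) = 293753591*(-18288 - 21*√707)/27786 = -895360945368/4631 - 2056275137*√707/9262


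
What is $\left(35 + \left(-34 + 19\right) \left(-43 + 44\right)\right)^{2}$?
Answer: $400$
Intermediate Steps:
$\left(35 + \left(-34 + 19\right) \left(-43 + 44\right)\right)^{2} = \left(35 - 15\right)^{2} = 20^{2} = 400$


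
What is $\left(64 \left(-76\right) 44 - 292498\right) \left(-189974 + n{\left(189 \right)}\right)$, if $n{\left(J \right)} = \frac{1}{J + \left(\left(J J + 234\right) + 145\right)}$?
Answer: $\frac{3491890540183290}{36289} \approx 9.6225 \cdot 10^{10}$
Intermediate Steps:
$n{\left(J \right)} = \frac{1}{379 + J + J^{2}}$ ($n{\left(J \right)} = \frac{1}{J + \left(\left(J^{2} + 234\right) + 145\right)} = \frac{1}{J + \left(\left(234 + J^{2}\right) + 145\right)} = \frac{1}{J + \left(379 + J^{2}\right)} = \frac{1}{379 + J + J^{2}}$)
$\left(64 \left(-76\right) 44 - 292498\right) \left(-189974 + n{\left(189 \right)}\right) = \left(64 \left(-76\right) 44 - 292498\right) \left(-189974 + \frac{1}{379 + 189 + 189^{2}}\right) = \left(\left(-4864\right) 44 - 292498\right) \left(-189974 + \frac{1}{379 + 189 + 35721}\right) = \left(-214016 - 292498\right) \left(-189974 + \frac{1}{36289}\right) = - 506514 \left(-189974 + \frac{1}{36289}\right) = \left(-506514\right) \left(- \frac{6893966485}{36289}\right) = \frac{3491890540183290}{36289}$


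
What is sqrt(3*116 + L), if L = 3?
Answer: 3*sqrt(39) ≈ 18.735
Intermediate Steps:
sqrt(3*116 + L) = sqrt(3*116 + 3) = sqrt(348 + 3) = sqrt(351) = 3*sqrt(39)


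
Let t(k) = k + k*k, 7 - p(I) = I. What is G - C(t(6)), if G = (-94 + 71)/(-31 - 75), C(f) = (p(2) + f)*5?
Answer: -24887/106 ≈ -234.78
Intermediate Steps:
p(I) = 7 - I
t(k) = k + k**2
C(f) = 25 + 5*f (C(f) = ((7 - 1*2) + f)*5 = ((7 - 2) + f)*5 = (5 + f)*5 = 25 + 5*f)
G = 23/106 (G = -23/(-106) = -23*(-1/106) = 23/106 ≈ 0.21698)
G - C(t(6)) = 23/106 - (25 + 5*(6*(1 + 6))) = 23/106 - (25 + 5*(6*7)) = 23/106 - (25 + 5*42) = 23/106 - (25 + 210) = 23/106 - 1*235 = 23/106 - 235 = -24887/106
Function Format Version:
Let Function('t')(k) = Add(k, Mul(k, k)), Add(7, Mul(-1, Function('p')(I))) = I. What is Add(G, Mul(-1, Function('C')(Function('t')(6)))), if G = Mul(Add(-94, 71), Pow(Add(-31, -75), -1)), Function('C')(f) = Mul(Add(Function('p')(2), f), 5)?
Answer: Rational(-24887, 106) ≈ -234.78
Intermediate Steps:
Function('p')(I) = Add(7, Mul(-1, I))
Function('t')(k) = Add(k, Pow(k, 2))
Function('C')(f) = Add(25, Mul(5, f)) (Function('C')(f) = Mul(Add(Add(7, Mul(-1, 2)), f), 5) = Mul(Add(Add(7, -2), f), 5) = Mul(Add(5, f), 5) = Add(25, Mul(5, f)))
G = Rational(23, 106) (G = Mul(-23, Pow(-106, -1)) = Mul(-23, Rational(-1, 106)) = Rational(23, 106) ≈ 0.21698)
Add(G, Mul(-1, Function('C')(Function('t')(6)))) = Add(Rational(23, 106), Mul(-1, Add(25, Mul(5, Mul(6, Add(1, 6)))))) = Add(Rational(23, 106), Mul(-1, Add(25, Mul(5, Mul(6, 7))))) = Add(Rational(23, 106), Mul(-1, Add(25, Mul(5, 42)))) = Add(Rational(23, 106), Mul(-1, Add(25, 210))) = Add(Rational(23, 106), Mul(-1, 235)) = Add(Rational(23, 106), -235) = Rational(-24887, 106)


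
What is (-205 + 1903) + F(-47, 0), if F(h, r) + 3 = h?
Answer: 1648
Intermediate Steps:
F(h, r) = -3 + h
(-205 + 1903) + F(-47, 0) = (-205 + 1903) + (-3 - 47) = 1698 - 50 = 1648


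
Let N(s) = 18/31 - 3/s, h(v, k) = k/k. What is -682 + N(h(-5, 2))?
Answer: -21217/31 ≈ -684.42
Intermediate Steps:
h(v, k) = 1
N(s) = 18/31 - 3/s (N(s) = 18*(1/31) - 3/s = 18/31 - 3/s)
-682 + N(h(-5, 2)) = -682 + (18/31 - 3/1) = -682 + (18/31 - 3*1) = -682 + (18/31 - 3) = -682 - 75/31 = -21217/31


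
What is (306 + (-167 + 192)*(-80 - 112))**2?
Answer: 20196036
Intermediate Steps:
(306 + (-167 + 192)*(-80 - 112))**2 = (306 + 25*(-192))**2 = (306 - 4800)**2 = (-4494)**2 = 20196036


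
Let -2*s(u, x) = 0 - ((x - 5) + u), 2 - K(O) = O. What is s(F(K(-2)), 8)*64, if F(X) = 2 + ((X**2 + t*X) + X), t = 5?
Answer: 1440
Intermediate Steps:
K(O) = 2 - O
F(X) = 2 + X**2 + 6*X (F(X) = 2 + ((X**2 + 5*X) + X) = 2 + (X**2 + 6*X) = 2 + X**2 + 6*X)
s(u, x) = -5/2 + u/2 + x/2 (s(u, x) = -(0 - ((x - 5) + u))/2 = -(0 - ((-5 + x) + u))/2 = -(0 - (-5 + u + x))/2 = -(0 + (5 - u - x))/2 = -(5 - u - x)/2 = -5/2 + u/2 + x/2)
s(F(K(-2)), 8)*64 = (-5/2 + (2 + (2 - 1*(-2))**2 + 6*(2 - 1*(-2)))/2 + (1/2)*8)*64 = (-5/2 + (2 + (2 + 2)**2 + 6*(2 + 2))/2 + 4)*64 = (-5/2 + (2 + 4**2 + 6*4)/2 + 4)*64 = (-5/2 + (2 + 16 + 24)/2 + 4)*64 = (-5/2 + (1/2)*42 + 4)*64 = (-5/2 + 21 + 4)*64 = (45/2)*64 = 1440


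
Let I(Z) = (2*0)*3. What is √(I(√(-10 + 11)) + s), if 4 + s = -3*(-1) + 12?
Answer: √11 ≈ 3.3166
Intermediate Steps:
I(Z) = 0 (I(Z) = 0*3 = 0)
s = 11 (s = -4 + (-3*(-1) + 12) = -4 + (3 + 12) = -4 + 15 = 11)
√(I(√(-10 + 11)) + s) = √(0 + 11) = √11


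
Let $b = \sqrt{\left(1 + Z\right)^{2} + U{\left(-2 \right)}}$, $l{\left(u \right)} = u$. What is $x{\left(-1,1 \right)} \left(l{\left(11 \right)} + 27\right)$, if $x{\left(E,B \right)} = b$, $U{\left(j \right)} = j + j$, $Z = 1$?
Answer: $0$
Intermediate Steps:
$U{\left(j \right)} = 2 j$
$b = 0$ ($b = \sqrt{\left(1 + 1\right)^{2} + 2 \left(-2\right)} = \sqrt{2^{2} - 4} = \sqrt{4 - 4} = \sqrt{0} = 0$)
$x{\left(E,B \right)} = 0$
$x{\left(-1,1 \right)} \left(l{\left(11 \right)} + 27\right) = 0 \left(11 + 27\right) = 0 \cdot 38 = 0$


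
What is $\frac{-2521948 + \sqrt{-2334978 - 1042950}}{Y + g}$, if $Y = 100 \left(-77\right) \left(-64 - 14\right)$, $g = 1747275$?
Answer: $- \frac{2521948}{2347875} + \frac{2 i \sqrt{844482}}{2347875} \approx -1.0741 + 0.0007828 i$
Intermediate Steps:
$Y = 600600$ ($Y = - 7700 \left(-64 - 14\right) = \left(-7700\right) \left(-78\right) = 600600$)
$\frac{-2521948 + \sqrt{-2334978 - 1042950}}{Y + g} = \frac{-2521948 + \sqrt{-2334978 - 1042950}}{600600 + 1747275} = \frac{-2521948 + \sqrt{-3377928}}{2347875} = \left(-2521948 + 2 i \sqrt{844482}\right) \frac{1}{2347875} = - \frac{2521948}{2347875} + \frac{2 i \sqrt{844482}}{2347875}$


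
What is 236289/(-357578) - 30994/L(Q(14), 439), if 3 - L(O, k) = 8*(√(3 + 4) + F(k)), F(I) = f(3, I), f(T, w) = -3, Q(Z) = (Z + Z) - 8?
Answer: -299301255573/100479418 - 247952*√7/281 ≈ -5313.3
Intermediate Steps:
Q(Z) = -8 + 2*Z (Q(Z) = 2*Z - 8 = -8 + 2*Z)
F(I) = -3
L(O, k) = 27 - 8*√7 (L(O, k) = 3 - 8*(√(3 + 4) - 3) = 3 - 8*(√7 - 3) = 3 - 8*(-3 + √7) = 3 - (-24 + 8*√7) = 3 + (24 - 8*√7) = 27 - 8*√7)
236289/(-357578) - 30994/L(Q(14), 439) = 236289/(-357578) - 30994/(27 - 8*√7) = 236289*(-1/357578) - 30994/(27 - 8*√7) = -236289/357578 - 30994/(27 - 8*√7)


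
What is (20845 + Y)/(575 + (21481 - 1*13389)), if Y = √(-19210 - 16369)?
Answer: 20845/8667 + I*√35579/8667 ≈ 2.4051 + 0.021763*I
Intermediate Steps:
Y = I*√35579 (Y = √(-35579) = I*√35579 ≈ 188.62*I)
(20845 + Y)/(575 + (21481 - 1*13389)) = (20845 + I*√35579)/(575 + (21481 - 1*13389)) = (20845 + I*√35579)/(575 + (21481 - 13389)) = (20845 + I*√35579)/(575 + 8092) = (20845 + I*√35579)/8667 = (20845 + I*√35579)*(1/8667) = 20845/8667 + I*√35579/8667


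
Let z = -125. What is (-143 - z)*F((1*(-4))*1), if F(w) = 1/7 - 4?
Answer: 486/7 ≈ 69.429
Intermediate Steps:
F(w) = -27/7 (F(w) = ⅐ - 4 = -27/7)
(-143 - z)*F((1*(-4))*1) = (-143 - 1*(-125))*(-27/7) = (-143 + 125)*(-27/7) = -18*(-27/7) = 486/7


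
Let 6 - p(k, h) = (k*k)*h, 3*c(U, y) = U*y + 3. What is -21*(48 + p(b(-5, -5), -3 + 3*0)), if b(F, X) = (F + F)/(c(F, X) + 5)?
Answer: -2153466/1849 ≈ -1164.7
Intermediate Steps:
c(U, y) = 1 + U*y/3 (c(U, y) = (U*y + 3)/3 = (3 + U*y)/3 = 1 + U*y/3)
b(F, X) = 2*F/(6 + F*X/3) (b(F, X) = (F + F)/((1 + F*X/3) + 5) = (2*F)/(6 + F*X/3) = 2*F/(6 + F*X/3))
p(k, h) = 6 - h*k**2 (p(k, h) = 6 - k*k*h = 6 - k**2*h = 6 - h*k**2)
-21*(48 + p(b(-5, -5), -3 + 3*0)) = -21*(48 + (6 - (-3 + 3*0)*(6*(-5)/(18 - 5*(-5)))**2)) = -21*(48 + (6 - (-3 + 0)*(6*(-5)/(18 + 25))**2)) = -21*(48 + (6 - 1*(-3)*(6*(-5)/43)**2)) = -21*(48 + (6 - 1*(-3)*(6*(-5)*(1/43))**2)) = -21*(48 + (6 - 1*(-3)*(-30/43)**2)) = -21*(48 + (6 - 1*(-3)*900/1849)) = -21*(48 + (6 + 2700/1849)) = -21*(48 + 13794/1849) = -21*102546/1849 = -2153466/1849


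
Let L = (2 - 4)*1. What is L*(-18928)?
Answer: 37856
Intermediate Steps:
L = -2 (L = -2*1 = -2)
L*(-18928) = -2*(-18928) = 37856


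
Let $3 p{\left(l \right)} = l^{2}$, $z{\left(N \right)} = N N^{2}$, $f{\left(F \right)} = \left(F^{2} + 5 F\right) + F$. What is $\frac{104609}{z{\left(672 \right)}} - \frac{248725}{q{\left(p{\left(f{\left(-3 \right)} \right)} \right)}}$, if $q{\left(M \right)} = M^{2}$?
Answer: $- \frac{2795522909957}{8193540096} \approx -341.19$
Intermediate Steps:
$f{\left(F \right)} = F^{2} + 6 F$
$z{\left(N \right)} = N^{3}$
$p{\left(l \right)} = \frac{l^{2}}{3}$
$\frac{104609}{z{\left(672 \right)}} - \frac{248725}{q{\left(p{\left(f{\left(-3 \right)} \right)} \right)}} = \frac{104609}{672^{3}} - \frac{248725}{\left(\frac{\left(- 3 \left(6 - 3\right)\right)^{2}}{3}\right)^{2}} = \frac{104609}{303464448} - \frac{248725}{\left(\frac{\left(\left(-3\right) 3\right)^{2}}{3}\right)^{2}} = 104609 \cdot \frac{1}{303464448} - \frac{248725}{\left(\frac{\left(-9\right)^{2}}{3}\right)^{2}} = \frac{104609}{303464448} - \frac{248725}{\left(\frac{1}{3} \cdot 81\right)^{2}} = \frac{104609}{303464448} - \frac{248725}{27^{2}} = \frac{104609}{303464448} - \frac{248725}{729} = - \frac{2795522909957}{8193540096}$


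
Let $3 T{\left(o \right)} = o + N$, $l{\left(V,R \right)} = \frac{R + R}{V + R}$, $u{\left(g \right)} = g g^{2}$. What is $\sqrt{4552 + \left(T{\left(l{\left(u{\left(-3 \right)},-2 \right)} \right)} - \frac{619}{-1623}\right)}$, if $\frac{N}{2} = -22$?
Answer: $\frac{\sqrt{10052512579461}}{47067} \approx 67.363$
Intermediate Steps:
$N = -44$ ($N = 2 \left(-22\right) = -44$)
$u{\left(g \right)} = g^{3}$
$l{\left(V,R \right)} = \frac{2 R}{R + V}$
$T{\left(o \right)} = - \frac{44}{3} + \frac{o}{3}$ ($T{\left(o \right)} = \frac{o - 44}{3} = \frac{-44 + o}{3} = - \frac{44}{3} + \frac{o}{3}$)
$\sqrt{4552 + \left(T{\left(l{\left(u{\left(-3 \right)},-2 \right)} \right)} - \frac{619}{-1623}\right)} = \sqrt{4552 - \left(\frac{44}{3} - \frac{619}{1623} - \frac{2}{3} \left(-2\right) \frac{1}{-2 + \left(-3\right)^{3}}\right)} = \sqrt{4552 - \left(\frac{44}{3} - \frac{619}{1623} - \frac{2}{3} \left(-2\right) \frac{1}{-2 - 27}\right)} = \sqrt{4552 - \left(\frac{23185}{1623} - \frac{2}{3} \left(-2\right) \frac{1}{-29}\right)} = \sqrt{4552 + \left(\left(- \frac{44}{3} + \frac{2 \left(-2\right) \left(- \frac{1}{29}\right)}{3}\right) + \frac{619}{1623}\right)} = \sqrt{4552 + \left(\left(- \frac{44}{3} + \frac{1}{3} \cdot \frac{4}{29}\right) + \frac{619}{1623}\right)} = \sqrt{4552 + \left(\left(- \frac{44}{3} + \frac{4}{87}\right) + \frac{619}{1623}\right)} = \sqrt{4552 + \left(- \frac{424}{29} + \frac{619}{1623}\right)} = \sqrt{4552 - \frac{670201}{47067}} = \sqrt{\frac{213578783}{47067}} = \frac{\sqrt{10052512579461}}{47067}$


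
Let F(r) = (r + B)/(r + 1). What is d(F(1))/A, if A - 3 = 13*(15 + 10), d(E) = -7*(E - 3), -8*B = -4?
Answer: 63/1312 ≈ 0.048018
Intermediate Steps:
B = ½ (B = -⅛*(-4) = ½ ≈ 0.50000)
F(r) = (½ + r)/(1 + r) (F(r) = (r + ½)/(r + 1) = (½ + r)/(1 + r))
d(E) = 21 - 7*E (d(E) = -7*(-3 + E) = 21 - 7*E)
A = 328 (A = 3 + 13*(15 + 10) = 3 + 13*25 = 3 + 325 = 328)
d(F(1))/A = (21 - 7*(½ + 1)/(1 + 1))/328 = (21 - 7*3/(2*2))*(1/328) = (21 - 7*¾)*(1/328) = (21 - 21/4)*(1/328) = (63/4)*(1/328) = 63/1312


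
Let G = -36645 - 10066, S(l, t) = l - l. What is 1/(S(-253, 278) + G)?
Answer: -1/46711 ≈ -2.1408e-5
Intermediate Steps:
S(l, t) = 0
G = -46711
1/(S(-253, 278) + G) = 1/(0 - 46711) = 1/(-46711) = -1/46711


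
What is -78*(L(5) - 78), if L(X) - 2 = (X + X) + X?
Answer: 4758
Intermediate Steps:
L(X) = 2 + 3*X (L(X) = 2 + ((X + X) + X) = 2 + (2*X + X) = 2 + 3*X)
-78*(L(5) - 78) = -78*((2 + 3*5) - 78) = -78*((2 + 15) - 78) = -78*(17 - 78) = -78*(-61) = 4758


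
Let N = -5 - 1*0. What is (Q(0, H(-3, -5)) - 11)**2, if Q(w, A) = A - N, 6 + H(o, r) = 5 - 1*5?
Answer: 144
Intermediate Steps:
H(o, r) = -6 (H(o, r) = -6 + (5 - 1*5) = -6 + (5 - 5) = -6 + 0 = -6)
N = -5 (N = -5 + 0 = -5)
Q(w, A) = 5 + A (Q(w, A) = A - 1*(-5) = A + 5 = 5 + A)
(Q(0, H(-3, -5)) - 11)**2 = ((5 - 6) - 11)**2 = (-1 - 11)**2 = (-12)**2 = 144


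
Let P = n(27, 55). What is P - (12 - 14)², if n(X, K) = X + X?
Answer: 50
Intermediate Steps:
n(X, K) = 2*X
P = 54 (P = 2*27 = 54)
P - (12 - 14)² = 54 - (12 - 14)² = 54 - 1*(-2)² = 54 - 1*4 = 54 - 4 = 50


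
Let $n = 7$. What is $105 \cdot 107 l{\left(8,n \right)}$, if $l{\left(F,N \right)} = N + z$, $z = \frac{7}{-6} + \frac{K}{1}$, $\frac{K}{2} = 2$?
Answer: $\frac{220955}{2} \approx 1.1048 \cdot 10^{5}$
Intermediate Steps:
$K = 4$ ($K = 2 \cdot 2 = 4$)
$z = \frac{17}{6}$ ($z = \frac{7}{-6} + \frac{4}{1} = 7 \left(- \frac{1}{6}\right) + 4 \cdot 1 = - \frac{7}{6} + 4 = \frac{17}{6} \approx 2.8333$)
$l{\left(F,N \right)} = \frac{17}{6} + N$ ($l{\left(F,N \right)} = N + \frac{17}{6} = \frac{17}{6} + N$)
$105 \cdot 107 l{\left(8,n \right)} = 105 \cdot 107 \left(\frac{17}{6} + 7\right) = 11235 \cdot \frac{59}{6} = \frac{220955}{2}$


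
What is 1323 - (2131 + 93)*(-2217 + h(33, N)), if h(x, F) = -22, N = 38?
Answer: 4980859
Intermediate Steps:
1323 - (2131 + 93)*(-2217 + h(33, N)) = 1323 - (2131 + 93)*(-2217 - 22) = 1323 - 2224*(-2239) = 1323 - 1*(-4979536) = 1323 + 4979536 = 4980859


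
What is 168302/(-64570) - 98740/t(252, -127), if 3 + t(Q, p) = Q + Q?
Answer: -3229980551/16174785 ≈ -199.69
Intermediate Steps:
t(Q, p) = -3 + 2*Q (t(Q, p) = -3 + (Q + Q) = -3 + 2*Q)
168302/(-64570) - 98740/t(252, -127) = 168302/(-64570) - 98740/(-3 + 2*252) = 168302*(-1/64570) - 98740/(-3 + 504) = -84151/32285 - 98740/501 = -3229980551/16174785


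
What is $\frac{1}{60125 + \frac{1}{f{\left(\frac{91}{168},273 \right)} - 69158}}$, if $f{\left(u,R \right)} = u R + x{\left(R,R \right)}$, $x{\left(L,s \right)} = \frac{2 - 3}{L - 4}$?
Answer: $\frac{148509797}{8929151542473} \approx 1.6632 \cdot 10^{-5}$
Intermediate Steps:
$x{\left(L,s \right)} = - \frac{1}{-4 + L}$
$f{\left(u,R \right)} = - \frac{1}{-4 + R} + R u$ ($f{\left(u,R \right)} = u R - \frac{1}{-4 + R} = R u - \frac{1}{-4 + R} = - \frac{1}{-4 + R} + R u$)
$\frac{1}{60125 + \frac{1}{f{\left(\frac{91}{168},273 \right)} - 69158}} = \frac{1}{60125 + \frac{1}{\frac{-1 + 273 \cdot \frac{91}{168} \left(-4 + 273\right)}{-4 + 273} - 69158}} = \frac{1}{60125 + \frac{1}{\frac{-1 + 273 \cdot 91 \cdot \frac{1}{168} \cdot 269}{269} - 69158}} = \frac{1}{60125 + \frac{1}{\frac{-1 + 273 \cdot \frac{13}{24} \cdot 269}{269} - 69158}} = \frac{1}{60125 + \frac{1}{\frac{-1 + \frac{318227}{8}}{269} - 69158}} = \frac{1}{60125 + \frac{1}{\frac{1}{269} \cdot \frac{318219}{8} - 69158}} = \frac{1}{60125 + \frac{1}{\frac{318219}{2152} - 69158}} = \frac{1}{60125 + \frac{1}{- \frac{148509797}{2152}}} = \frac{1}{60125 - \frac{2152}{148509797}} = \frac{1}{\frac{8929151542473}{148509797}} = \frac{148509797}{8929151542473}$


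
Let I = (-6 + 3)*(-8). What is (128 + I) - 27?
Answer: 125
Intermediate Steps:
I = 24 (I = -3*(-8) = 24)
(128 + I) - 27 = (128 + 24) - 27 = 152 - 27 = 125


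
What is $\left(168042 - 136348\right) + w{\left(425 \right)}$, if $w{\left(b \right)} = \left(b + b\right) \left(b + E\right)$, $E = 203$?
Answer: $565494$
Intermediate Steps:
$w{\left(b \right)} = 2 b \left(203 + b\right)$ ($w{\left(b \right)} = \left(b + b\right) \left(b + 203\right) = 2 b \left(203 + b\right)$)
$\left(168042 - 136348\right) + w{\left(425 \right)} = \left(168042 - 136348\right) + 2 \cdot 425 \left(203 + 425\right) = 31694 + 2 \cdot 425 \cdot 628 = 31694 + 533800 = 565494$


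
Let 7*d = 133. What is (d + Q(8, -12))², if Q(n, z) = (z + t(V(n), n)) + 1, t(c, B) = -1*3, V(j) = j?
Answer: 25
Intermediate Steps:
d = 19 (d = (⅐)*133 = 19)
t(c, B) = -3
Q(n, z) = -2 + z (Q(n, z) = (z - 3) + 1 = (-3 + z) + 1 = -2 + z)
(d + Q(8, -12))² = (19 + (-2 - 12))² = (19 - 14)² = 5² = 25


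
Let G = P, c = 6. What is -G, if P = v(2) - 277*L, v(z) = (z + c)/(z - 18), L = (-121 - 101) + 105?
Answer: -64817/2 ≈ -32409.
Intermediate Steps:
L = -117 (L = -222 + 105 = -117)
v(z) = (6 + z)/(-18 + z) (v(z) = (z + 6)/(z - 18) = (6 + z)/(-18 + z))
P = 64817/2 (P = (6 + 2)/(-18 + 2) - 277*(-117) = 8/(-16) + 32409 = -1/16*8 + 32409 = -½ + 32409 = 64817/2 ≈ 32409.)
G = 64817/2 ≈ 32409.
-G = -1*64817/2 = -64817/2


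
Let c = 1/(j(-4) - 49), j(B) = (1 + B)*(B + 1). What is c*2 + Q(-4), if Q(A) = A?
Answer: -81/20 ≈ -4.0500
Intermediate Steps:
j(B) = (1 + B)**2 (j(B) = (1 + B)*(1 + B) = (1 + B)**2)
c = -1/40 (c = 1/((1 - 4)**2 - 49) = 1/((-3)**2 - 49) = 1/(9 - 49) = 1/(-40) = -1/40 ≈ -0.025000)
c*2 + Q(-4) = -1/40*2 - 4 = -1/20 - 4 = -81/20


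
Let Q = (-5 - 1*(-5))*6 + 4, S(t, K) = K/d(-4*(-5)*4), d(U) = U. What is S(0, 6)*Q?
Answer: 3/10 ≈ 0.30000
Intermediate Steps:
S(t, K) = K/80 (S(t, K) = K/((-4*(-5)*4)) = K/((20*4)) = K/80)
Q = 4 (Q = (-5 + 5)*6 + 4 = 0*6 + 4 = 0 + 4 = 4)
S(0, 6)*Q = ((1/80)*6)*4 = (3/40)*4 = 3/10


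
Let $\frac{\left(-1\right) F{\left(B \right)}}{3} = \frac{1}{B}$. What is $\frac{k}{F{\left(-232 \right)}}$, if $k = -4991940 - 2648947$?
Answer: $- \frac{1772685784}{3} \approx -5.909 \cdot 10^{8}$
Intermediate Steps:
$k = -7640887$ ($k = -4991940 - 2648947 = -7640887$)
$F{\left(B \right)} = - \frac{3}{B}$
$\frac{k}{F{\left(-232 \right)}} = - \frac{7640887}{\left(-3\right) \frac{1}{-232}} = - \frac{7640887}{\left(-3\right) \left(- \frac{1}{232}\right)} = - \frac{7640887}{\frac{3}{232}} = \left(-7640887\right) \frac{232}{3} = - \frac{1772685784}{3}$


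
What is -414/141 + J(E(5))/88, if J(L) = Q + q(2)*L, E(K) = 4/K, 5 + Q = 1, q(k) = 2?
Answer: -15321/5170 ≈ -2.9634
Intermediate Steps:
Q = -4 (Q = -5 + 1 = -4)
J(L) = -4 + 2*L
-414/141 + J(E(5))/88 = -414/141 + (-4 + 2*(4/5))/88 = -414*1/141 + (-4 + 2*(4*(1/5)))*(1/88) = -138/47 + (-4 + 2*(4/5))*(1/88) = -138/47 + (-4 + 8/5)*(1/88) = -138/47 - 12/5*1/88 = -138/47 - 3/110 = -15321/5170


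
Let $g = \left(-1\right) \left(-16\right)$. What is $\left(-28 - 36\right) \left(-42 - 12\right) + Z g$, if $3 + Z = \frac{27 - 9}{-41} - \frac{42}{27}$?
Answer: $\frac{1245776}{369} \approx 3376.1$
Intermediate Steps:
$g = 16$
$Z = - \frac{1843}{369}$ ($Z = -3 - \left(\frac{14}{9} - \frac{27 - 9}{-41}\right) = -3 - \left(\frac{14}{9} - \left(27 - 9\right) \left(- \frac{1}{41}\right)\right) = -3 + \left(18 \left(- \frac{1}{41}\right) - \frac{14}{9}\right) = -3 - \frac{736}{369} = - \frac{1843}{369} \approx -4.9946$)
$\left(-28 - 36\right) \left(-42 - 12\right) + Z g = \left(-28 - 36\right) \left(-42 - 12\right) - \frac{29488}{369} = \left(-64\right) \left(-54\right) - \frac{29488}{369} = 3456 - \frac{29488}{369} = \frac{1245776}{369}$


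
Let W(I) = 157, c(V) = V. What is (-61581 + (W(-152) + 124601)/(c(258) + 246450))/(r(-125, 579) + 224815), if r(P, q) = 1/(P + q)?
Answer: -191593051885/699458373383 ≈ -0.27392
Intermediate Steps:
(-61581 + (W(-152) + 124601)/(c(258) + 246450))/(r(-125, 579) + 224815) = (-61581 + (157 + 124601)/(258 + 246450))/(1/(-125 + 579) + 224815) = (-61581 + 124758/246708)/(1/454 + 224815) = (-61581 + 124758*(1/246708))/(1/454 + 224815) = (-61581 + 6931/13706)/(102066011/454) = -844022255/13706*454/102066011 = -191593051885/699458373383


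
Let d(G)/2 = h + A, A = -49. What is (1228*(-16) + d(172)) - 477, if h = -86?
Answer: -20395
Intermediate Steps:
d(G) = -270 (d(G) = 2*(-86 - 49) = 2*(-135) = -270)
(1228*(-16) + d(172)) - 477 = (1228*(-16) - 270) - 477 = (-19648 - 270) - 477 = -19918 - 477 = -20395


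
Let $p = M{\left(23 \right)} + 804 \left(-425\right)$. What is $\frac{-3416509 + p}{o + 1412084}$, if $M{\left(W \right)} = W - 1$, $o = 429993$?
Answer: $- \frac{3758187}{1842077} \approx -2.0402$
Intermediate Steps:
$M{\left(W \right)} = -1 + W$
$p = -341678$ ($p = \left(-1 + 23\right) + 804 \left(-425\right) = 22 - 341700 = -341678$)
$\frac{-3416509 + p}{o + 1412084} = \frac{-3416509 - 341678}{429993 + 1412084} = - \frac{3758187}{1842077}$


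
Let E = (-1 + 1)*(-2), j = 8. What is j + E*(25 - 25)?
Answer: 8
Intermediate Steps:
E = 0 (E = 0*(-2) = 0)
j + E*(25 - 25) = 8 + 0*(25 - 25) = 8 + 0*0 = 8 + 0 = 8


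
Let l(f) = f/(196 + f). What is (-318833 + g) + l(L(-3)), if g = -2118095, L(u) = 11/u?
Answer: -1406107467/577 ≈ -2.4369e+6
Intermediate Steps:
l(f) = f/(196 + f)
(-318833 + g) + l(L(-3)) = (-318833 - 2118095) + (11/(-3))/(196 + 11/(-3)) = -2436928 + (11*(-1/3))/(196 + 11*(-1/3)) = -2436928 - 11/(3*(196 - 11/3)) = -2436928 - 11/(3*577/3) = -2436928 - 11/3*3/577 = -2436928 - 11/577 = -1406107467/577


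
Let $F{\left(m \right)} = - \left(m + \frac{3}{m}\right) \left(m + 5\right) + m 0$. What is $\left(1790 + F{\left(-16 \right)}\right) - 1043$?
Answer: $\frac{9103}{16} \approx 568.94$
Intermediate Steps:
$F{\left(m \right)} = - \left(5 + m\right) \left(m + \frac{3}{m}\right)$ ($F{\left(m \right)} = - \left(m + \frac{3}{m}\right) \left(5 + m\right) + 0 = - \left(5 + m\right) \left(m + \frac{3}{m}\right) + 0 = - \left(5 + m\right) \left(m + \frac{3}{m}\right)$)
$\left(1790 + F{\left(-16 \right)}\right) - 1043 = \left(1790 - \left(179 - \frac{15}{16}\right)\right) - 1043 = \left(1790 - \frac{2849}{16}\right) - 1043 = \frac{25791}{16} - 1043 = \frac{9103}{16}$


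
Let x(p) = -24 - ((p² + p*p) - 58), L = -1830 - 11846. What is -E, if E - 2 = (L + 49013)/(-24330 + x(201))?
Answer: -174859/105098 ≈ -1.6638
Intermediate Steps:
L = -13676
x(p) = 34 - 2*p² (x(p) = -24 - ((p² + p²) - 58) = -24 - (2*p² - 58) = -24 - (-58 + 2*p²) = -24 + (58 - 2*p²) = 34 - 2*p²)
E = 174859/105098 (E = 2 + (-13676 + 49013)/(-24330 + (34 - 2*201²)) = 2 + 35337/(-24330 + (34 - 2*40401)) = 2 + 35337/(-24330 + (34 - 80802)) = 2 + 35337/(-24330 - 80768) = 2 + 35337/(-105098) = 2 + 35337*(-1/105098) = 2 - 35337/105098 = 174859/105098 ≈ 1.6638)
-E = -1*174859/105098 = -174859/105098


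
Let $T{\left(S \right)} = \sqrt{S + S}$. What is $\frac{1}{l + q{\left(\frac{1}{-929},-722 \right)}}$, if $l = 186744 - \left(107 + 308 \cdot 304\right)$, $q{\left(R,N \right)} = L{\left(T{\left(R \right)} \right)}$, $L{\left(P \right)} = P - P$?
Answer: $\frac{1}{93005} \approx 1.0752 \cdot 10^{-5}$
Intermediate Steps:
$T{\left(S \right)} = \sqrt{2} \sqrt{S}$ ($T{\left(S \right)} = \sqrt{2 S} = \sqrt{2} \sqrt{S}$)
$L{\left(P \right)} = 0$
$q{\left(R,N \right)} = 0$
$l = 93005$ ($l = 186744 - \left(107 + 93632\right) = 186744 - 93739 = 93005$)
$\frac{1}{l + q{\left(\frac{1}{-929},-722 \right)}} = \frac{1}{93005 + 0} = \frac{1}{93005}$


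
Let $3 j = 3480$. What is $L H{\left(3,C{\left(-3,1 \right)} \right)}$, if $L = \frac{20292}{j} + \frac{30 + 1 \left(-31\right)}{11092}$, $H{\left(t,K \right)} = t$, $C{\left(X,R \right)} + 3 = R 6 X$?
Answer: $\frac{84404139}{1608340} \approx 52.479$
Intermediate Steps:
$j = 1160$ ($j = \frac{1}{3} \cdot 3480 = 1160$)
$C{\left(X,R \right)} = -3 + 6 R X$ ($C{\left(X,R \right)} = -3 + R 6 X = -3 + 6 R X$)
$L = \frac{28134713}{1608340}$ ($L = \frac{20292}{1160} + \frac{30 + 1 \left(-31\right)}{11092} = 20292 \cdot \frac{1}{1160} + \left(30 - 31\right) \frac{1}{11092} = \frac{5073}{290} - \frac{1}{11092} = \frac{28134713}{1608340} \approx 17.493$)
$L H{\left(3,C{\left(-3,1 \right)} \right)} = \frac{28134713}{1608340} \cdot 3 = \frac{84404139}{1608340}$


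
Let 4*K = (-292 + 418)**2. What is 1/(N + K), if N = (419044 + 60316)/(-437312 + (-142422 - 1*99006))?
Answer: 33937/134671985 ≈ 0.00025200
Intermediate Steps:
K = 3969 (K = (-292 + 418)**2/4 = (1/4)*126**2 = (1/4)*15876 = 3969)
N = -23968/33937 (N = 479360/(-437312 + (-142422 - 99006)) = 479360/(-437312 - 241428) = 479360/(-678740) = 479360*(-1/678740) = -23968/33937 ≈ -0.70625)
1/(N + K) = 1/(-23968/33937 + 3969) = 1/(134671985/33937) = 33937/134671985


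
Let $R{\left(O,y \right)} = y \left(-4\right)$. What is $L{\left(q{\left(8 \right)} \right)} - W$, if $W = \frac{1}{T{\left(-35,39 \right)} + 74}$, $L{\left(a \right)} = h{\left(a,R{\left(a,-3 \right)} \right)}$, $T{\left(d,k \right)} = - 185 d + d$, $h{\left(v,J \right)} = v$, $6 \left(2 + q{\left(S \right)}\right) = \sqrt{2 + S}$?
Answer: $- \frac{13029}{6514} + \frac{\sqrt{10}}{6} \approx -1.4731$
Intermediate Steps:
$q{\left(S \right)} = -2 + \frac{\sqrt{2 + S}}{6}$
$R{\left(O,y \right)} = - 4 y$
$T{\left(d,k \right)} = - 184 d$
$L{\left(a \right)} = a$
$W = \frac{1}{6514}$ ($W = \frac{1}{\left(-184\right) \left(-35\right) + 74} = \frac{1}{6440 + 74} = \frac{1}{6514} \approx 0.00015352$)
$L{\left(q{\left(8 \right)} \right)} - W = \left(-2 + \frac{\sqrt{2 + 8}}{6}\right) - \frac{1}{6514} = \left(-2 + \frac{\sqrt{10}}{6}\right) - \frac{1}{6514} = - \frac{13029}{6514} + \frac{\sqrt{10}}{6}$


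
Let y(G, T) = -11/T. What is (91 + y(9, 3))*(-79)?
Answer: -20698/3 ≈ -6899.3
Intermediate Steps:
(91 + y(9, 3))*(-79) = (91 - 11/3)*(-79) = (262/3)*(-79) = -20698/3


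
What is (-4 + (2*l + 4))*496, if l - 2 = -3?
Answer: -992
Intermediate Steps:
l = -1 (l = 2 - 3 = -1)
(-4 + (2*l + 4))*496 = (-4 + (2*(-1) + 4))*496 = (-4 + (-2 + 4))*496 = (-4 + 2)*496 = -2*496 = -992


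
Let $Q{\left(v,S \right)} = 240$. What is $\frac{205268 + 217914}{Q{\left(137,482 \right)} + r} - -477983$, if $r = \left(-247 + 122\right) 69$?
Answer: $\frac{4007464273}{8385} \approx 4.7793 \cdot 10^{5}$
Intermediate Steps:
$r = -8625$ ($r = \left(-125\right) 69 = -8625$)
$\frac{205268 + 217914}{Q{\left(137,482 \right)} + r} - -477983 = \frac{205268 + 217914}{240 - 8625} - -477983 = \frac{423182}{-8385} + 477983 = 423182 \left(- \frac{1}{8385}\right) + 477983 = - \frac{423182}{8385} + 477983 = \frac{4007464273}{8385}$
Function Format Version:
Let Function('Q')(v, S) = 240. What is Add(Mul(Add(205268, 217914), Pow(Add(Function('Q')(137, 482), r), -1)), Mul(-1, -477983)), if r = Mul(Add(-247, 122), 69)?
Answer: Rational(4007464273, 8385) ≈ 4.7793e+5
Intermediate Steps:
r = -8625 (r = Mul(-125, 69) = -8625)
Add(Mul(Add(205268, 217914), Pow(Add(Function('Q')(137, 482), r), -1)), Mul(-1, -477983)) = Add(Mul(Add(205268, 217914), Pow(Add(240, -8625), -1)), Mul(-1, -477983)) = Add(Mul(423182, Pow(-8385, -1)), 477983) = Add(Mul(423182, Rational(-1, 8385)), 477983) = Add(Rational(-423182, 8385), 477983) = Rational(4007464273, 8385)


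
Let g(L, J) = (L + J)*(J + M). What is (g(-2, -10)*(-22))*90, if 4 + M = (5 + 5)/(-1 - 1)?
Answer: -451440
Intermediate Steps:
M = -9 (M = -4 + (5 + 5)/(-1 - 1) = -4 + 10/(-2) = -4 + 10*(-½) = -4 - 5 = -9)
g(L, J) = (-9 + J)*(J + L) (g(L, J) = (L + J)*(J - 9) = (J + L)*(-9 + J) = (-9 + J)*(J + L))
(g(-2, -10)*(-22))*90 = (((-10)² - 9*(-10) - 9*(-2) - 10*(-2))*(-22))*90 = ((100 + 90 + 18 + 20)*(-22))*90 = (228*(-22))*90 = -5016*90 = -451440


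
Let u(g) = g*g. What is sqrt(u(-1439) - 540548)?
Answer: sqrt(1530173) ≈ 1237.0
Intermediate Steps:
u(g) = g**2
sqrt(u(-1439) - 540548) = sqrt((-1439)**2 - 540548) = sqrt(2070721 - 540548) = sqrt(1530173)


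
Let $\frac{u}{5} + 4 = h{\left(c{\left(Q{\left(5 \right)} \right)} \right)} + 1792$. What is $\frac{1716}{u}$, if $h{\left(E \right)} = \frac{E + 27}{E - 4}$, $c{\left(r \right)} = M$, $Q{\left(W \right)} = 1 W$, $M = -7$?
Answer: $\frac{4719}{24560} \approx 0.19214$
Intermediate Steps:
$Q{\left(W \right)} = W$
$c{\left(r \right)} = -7$
$h{\left(E \right)} = \frac{27 + E}{-4 + E}$
$u = \frac{98240}{11}$ ($u = -20 + 5 \left(\frac{27 - 7}{-4 - 7} + 1792\right) = -20 + 5 \left(\frac{1}{-11} \cdot 20 + 1792\right) = -20 + 5 \left(\left(- \frac{1}{11}\right) 20 + 1792\right) = -20 + 5 \left(- \frac{20}{11} + 1792\right) = -20 + 5 \cdot \frac{19692}{11} = -20 + \frac{98460}{11} = \frac{98240}{11} \approx 8930.9$)
$\frac{1716}{u} = \frac{1716}{\frac{98240}{11}} = 1716 \cdot \frac{11}{98240} = \frac{4719}{24560}$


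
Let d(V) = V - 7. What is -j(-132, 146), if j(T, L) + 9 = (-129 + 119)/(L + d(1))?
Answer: 127/14 ≈ 9.0714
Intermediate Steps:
d(V) = -7 + V
j(T, L) = -9 - 10/(-6 + L) (j(T, L) = -9 + (-129 + 119)/(L + (-7 + 1)) = -9 - 10/(L - 6) = -9 - 10/(-6 + L))
-j(-132, 146) = -(44 - 9*146)/(-6 + 146) = -(44 - 1314)/140 = -(-1270)/140 = -1*(-127/14) = 127/14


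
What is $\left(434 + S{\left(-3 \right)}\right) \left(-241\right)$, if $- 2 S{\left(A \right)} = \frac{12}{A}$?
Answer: $-105076$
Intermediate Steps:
$S{\left(A \right)} = - \frac{6}{A}$ ($S{\left(A \right)} = - \frac{12 \frac{1}{A}}{2} = - \frac{6}{A}$)
$\left(434 + S{\left(-3 \right)}\right) \left(-241\right) = \left(434 - \frac{6}{-3}\right) \left(-241\right) = \left(434 - -2\right) \left(-241\right) = \left(434 + 2\right) \left(-241\right) = 436 \left(-241\right) = -105076$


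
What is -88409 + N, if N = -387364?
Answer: -475773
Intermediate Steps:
-88409 + N = -88409 - 387364 = -475773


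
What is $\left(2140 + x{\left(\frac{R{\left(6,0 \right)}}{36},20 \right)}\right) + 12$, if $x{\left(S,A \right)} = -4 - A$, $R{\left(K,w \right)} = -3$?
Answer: $2128$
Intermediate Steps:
$\left(2140 + x{\left(\frac{R{\left(6,0 \right)}}{36},20 \right)}\right) + 12 = \left(2140 - 24\right) + 12 = 2116 + 12 = 2128$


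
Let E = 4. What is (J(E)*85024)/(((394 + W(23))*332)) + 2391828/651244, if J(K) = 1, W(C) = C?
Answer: 24156600343/5635051521 ≈ 4.2868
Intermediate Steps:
(J(E)*85024)/(((394 + W(23))*332)) + 2391828/651244 = (1*85024)/(((394 + 23)*332)) + 2391828/651244 = 85024/((417*332)) + 2391828*(1/651244) = 85024/138444 + 597957/162811 = 85024*(1/138444) + 597957/162811 = 21256/34611 + 597957/162811 = 24156600343/5635051521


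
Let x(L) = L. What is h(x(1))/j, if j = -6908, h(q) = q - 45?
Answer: 1/157 ≈ 0.0063694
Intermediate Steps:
h(q) = -45 + q
h(x(1))/j = (-45 + 1)/(-6908) = -44*(-1/6908) = 1/157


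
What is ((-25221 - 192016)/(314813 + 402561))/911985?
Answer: -217237/654234327390 ≈ -3.3205e-7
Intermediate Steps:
((-25221 - 192016)/(314813 + 402561))/911985 = -217237/717374*(1/911985) = -217237*1/717374*(1/911985) = -217237/717374*1/911985 = -217237/654234327390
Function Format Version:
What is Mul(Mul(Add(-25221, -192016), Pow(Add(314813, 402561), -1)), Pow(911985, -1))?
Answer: Rational(-217237, 654234327390) ≈ -3.3205e-7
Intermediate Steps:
Mul(Mul(Add(-25221, -192016), Pow(Add(314813, 402561), -1)), Pow(911985, -1)) = Mul(Mul(-217237, Pow(717374, -1)), Rational(1, 911985)) = Mul(Mul(-217237, Rational(1, 717374)), Rational(1, 911985)) = Mul(Rational(-217237, 717374), Rational(1, 911985)) = Rational(-217237, 654234327390)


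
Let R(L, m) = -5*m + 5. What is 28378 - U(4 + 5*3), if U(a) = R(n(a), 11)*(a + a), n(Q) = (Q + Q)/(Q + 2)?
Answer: 30278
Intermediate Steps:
n(Q) = 2*Q/(2 + Q) (n(Q) = (2*Q)/(2 + Q) = 2*Q/(2 + Q))
R(L, m) = 5 - 5*m
U(a) = -100*a (U(a) = (5 - 5*11)*(a + a) = (5 - 55)*(2*a) = -100*a)
28378 - U(4 + 5*3) = 28378 - (-100)*(4 + 5*3) = 28378 - (-100)*(4 + 15) = 28378 - (-100)*19 = 28378 - 1*(-1900) = 28378 + 1900 = 30278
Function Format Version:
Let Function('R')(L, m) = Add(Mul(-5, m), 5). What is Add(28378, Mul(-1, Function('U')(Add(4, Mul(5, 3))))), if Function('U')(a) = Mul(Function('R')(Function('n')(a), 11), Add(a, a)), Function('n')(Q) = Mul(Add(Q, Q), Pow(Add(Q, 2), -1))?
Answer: 30278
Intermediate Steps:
Function('n')(Q) = Mul(2, Q, Pow(Add(2, Q), -1)) (Function('n')(Q) = Mul(Mul(2, Q), Pow(Add(2, Q), -1)) = Mul(2, Q, Pow(Add(2, Q), -1)))
Function('R')(L, m) = Add(5, Mul(-5, m))
Function('U')(a) = Mul(-100, a) (Function('U')(a) = Mul(Add(5, Mul(-5, 11)), Add(a, a)) = Mul(Add(5, -55), Mul(2, a)) = Mul(-50, Mul(2, a)) = Mul(-100, a))
Add(28378, Mul(-1, Function('U')(Add(4, Mul(5, 3))))) = Add(28378, Mul(-1, Mul(-100, Add(4, Mul(5, 3))))) = Add(28378, Mul(-1, Mul(-100, Add(4, 15)))) = Add(28378, Mul(-1, Mul(-100, 19))) = Add(28378, Mul(-1, -1900)) = Add(28378, 1900) = 30278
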